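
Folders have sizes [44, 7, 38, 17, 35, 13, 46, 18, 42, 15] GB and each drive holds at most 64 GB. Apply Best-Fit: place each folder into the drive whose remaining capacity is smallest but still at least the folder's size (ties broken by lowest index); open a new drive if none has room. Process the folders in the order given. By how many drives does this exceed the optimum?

Best-Fit: [44,7,13] [38,17] [35] [46,18] [42,15] → 5 drives.
Total size 275 GB; any packing needs at least ⌈275/64⌉ = 5 drives.
So 5 is already optimal.

0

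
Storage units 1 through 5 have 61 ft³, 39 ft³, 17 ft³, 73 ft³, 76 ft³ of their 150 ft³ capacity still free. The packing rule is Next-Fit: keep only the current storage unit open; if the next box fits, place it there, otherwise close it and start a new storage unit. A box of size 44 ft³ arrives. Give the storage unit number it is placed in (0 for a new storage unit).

5

Next-Fit only looks at storage unit 5, which has 76 ft³ free.
44 ft³ fits there.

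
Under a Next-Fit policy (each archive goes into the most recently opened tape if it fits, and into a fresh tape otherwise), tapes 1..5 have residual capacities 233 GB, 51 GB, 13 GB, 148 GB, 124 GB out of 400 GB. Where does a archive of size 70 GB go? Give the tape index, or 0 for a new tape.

5

Next-Fit only looks at tape 5, which has 124 GB free.
70 GB fits there.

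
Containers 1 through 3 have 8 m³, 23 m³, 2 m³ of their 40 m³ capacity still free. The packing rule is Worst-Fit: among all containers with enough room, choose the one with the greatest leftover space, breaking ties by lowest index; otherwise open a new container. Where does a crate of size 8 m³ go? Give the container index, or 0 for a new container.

Containers with room: container 1 (8 m³), container 2 (23 m³).
Most room is container 2 with 23 m³ free.

2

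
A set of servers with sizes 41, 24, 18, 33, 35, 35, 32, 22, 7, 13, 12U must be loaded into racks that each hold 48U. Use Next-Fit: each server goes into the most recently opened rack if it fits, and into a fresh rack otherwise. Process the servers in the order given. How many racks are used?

8

rack 1: place 41U, 7U left
rack 2: place 24U, 24U left
rack 2: place 18U, 6U left
rack 3: place 33U, 15U left
rack 4: place 35U, 13U left
rack 5: place 35U, 13U left
rack 6: place 32U, 16U left
rack 7: place 22U, 26U left
rack 7: place 7U, 19U left
rack 7: place 13U, 6U left
rack 8: place 12U, 36U left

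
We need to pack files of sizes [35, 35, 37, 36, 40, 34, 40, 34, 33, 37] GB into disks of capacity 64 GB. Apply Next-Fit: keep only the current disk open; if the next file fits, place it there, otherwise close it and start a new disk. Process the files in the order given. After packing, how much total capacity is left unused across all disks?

disk 1: place 35 GB, 29 GB left
disk 2: place 35 GB, 29 GB left
disk 3: place 37 GB, 27 GB left
disk 4: place 36 GB, 28 GB left
disk 5: place 40 GB, 24 GB left
disk 6: place 34 GB, 30 GB left
disk 7: place 40 GB, 24 GB left
disk 8: place 34 GB, 30 GB left
disk 9: place 33 GB, 31 GB left
disk 10: place 37 GB, 27 GB left
10 disks × 64 GB = 640 GB; used 361 GB; unused 279 GB.

279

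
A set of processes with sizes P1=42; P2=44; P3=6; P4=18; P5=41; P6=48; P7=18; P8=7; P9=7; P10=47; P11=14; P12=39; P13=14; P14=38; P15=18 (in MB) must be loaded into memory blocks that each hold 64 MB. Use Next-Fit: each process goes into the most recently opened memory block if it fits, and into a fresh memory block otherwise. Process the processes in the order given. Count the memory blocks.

memory block 1: place P1 (42 MB), 22 MB left
memory block 2: place P2 (44 MB), 20 MB left
memory block 2: place P3 (6 MB), 14 MB left
memory block 3: place P4 (18 MB), 46 MB left
memory block 3: place P5 (41 MB), 5 MB left
memory block 4: place P6 (48 MB), 16 MB left
memory block 5: place P7 (18 MB), 46 MB left
memory block 5: place P8 (7 MB), 39 MB left
memory block 5: place P9 (7 MB), 32 MB left
memory block 6: place P10 (47 MB), 17 MB left
memory block 6: place P11 (14 MB), 3 MB left
memory block 7: place P12 (39 MB), 25 MB left
memory block 7: place P13 (14 MB), 11 MB left
memory block 8: place P14 (38 MB), 26 MB left
memory block 8: place P15 (18 MB), 8 MB left

8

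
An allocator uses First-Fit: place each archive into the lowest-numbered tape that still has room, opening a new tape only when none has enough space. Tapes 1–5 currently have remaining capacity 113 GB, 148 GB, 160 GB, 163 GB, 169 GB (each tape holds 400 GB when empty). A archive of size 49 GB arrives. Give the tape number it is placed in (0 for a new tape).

Tapes with room: tape 1 (113 GB), tape 2 (148 GB), tape 3 (160 GB), tape 4 (163 GB), tape 5 (169 GB).
The first with room is tape 1.

1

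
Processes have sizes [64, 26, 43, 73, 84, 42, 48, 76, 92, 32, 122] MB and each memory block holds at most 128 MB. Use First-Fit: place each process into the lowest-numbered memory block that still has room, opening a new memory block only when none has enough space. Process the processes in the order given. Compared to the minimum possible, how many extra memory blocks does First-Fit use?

First-Fit: [64,26,32] [43,73] [84,42] [48,76] [92] [122] → 6 memory blocks.
Total size 702 MB; any packing needs at least ⌈702/128⌉ = 6 memory blocks.
So 6 is already optimal.

0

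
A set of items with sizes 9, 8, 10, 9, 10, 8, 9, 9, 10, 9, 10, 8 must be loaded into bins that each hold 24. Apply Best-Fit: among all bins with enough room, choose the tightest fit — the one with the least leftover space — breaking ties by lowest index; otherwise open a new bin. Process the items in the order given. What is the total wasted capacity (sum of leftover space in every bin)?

9 → bin 1 (remaining 15)
8 → bin 1 (remaining 7)
10 → bin 2 (remaining 14)
9 → bin 2 (remaining 5)
10 → bin 3 (remaining 14)
8 → bin 3 (remaining 6)
9 → bin 4 (remaining 15)
9 → bin 4 (remaining 6)
10 → bin 5 (remaining 14)
9 → bin 5 (remaining 5)
10 → bin 6 (remaining 14)
8 → bin 6 (remaining 6)
6 bins × 24 = 144; used 109; unused 35.

35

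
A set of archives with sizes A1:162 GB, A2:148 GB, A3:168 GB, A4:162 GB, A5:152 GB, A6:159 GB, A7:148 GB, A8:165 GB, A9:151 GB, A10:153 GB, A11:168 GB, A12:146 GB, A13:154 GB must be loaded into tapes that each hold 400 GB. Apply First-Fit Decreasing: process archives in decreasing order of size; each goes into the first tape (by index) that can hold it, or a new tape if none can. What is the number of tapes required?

Sorted descending: 168, 168, 165, 162, 162, 159, 154, 153, 152, 151, 148, 148, 146.
tape 1: place 168 GB, 232 GB left
tape 1: place 168 GB, 64 GB left
tape 2: place 165 GB, 235 GB left
tape 2: place 162 GB, 73 GB left
tape 3: place 162 GB, 238 GB left
tape 3: place 159 GB, 79 GB left
tape 4: place 154 GB, 246 GB left
tape 4: place 153 GB, 93 GB left
tape 5: place 152 GB, 248 GB left
tape 5: place 151 GB, 97 GB left
tape 6: place 148 GB, 252 GB left
tape 6: place 148 GB, 104 GB left
tape 7: place 146 GB, 254 GB left
Final tapes: [168,168] [165,162] [162,159] [154,153] [152,151] [148,148] [146].

7 tapes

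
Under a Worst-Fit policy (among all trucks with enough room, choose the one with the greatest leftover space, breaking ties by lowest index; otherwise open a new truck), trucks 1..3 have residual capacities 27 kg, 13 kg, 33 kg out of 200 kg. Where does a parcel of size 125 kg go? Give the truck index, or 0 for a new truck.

0

No truck has ≥ 125 kg free, so a new truck is opened.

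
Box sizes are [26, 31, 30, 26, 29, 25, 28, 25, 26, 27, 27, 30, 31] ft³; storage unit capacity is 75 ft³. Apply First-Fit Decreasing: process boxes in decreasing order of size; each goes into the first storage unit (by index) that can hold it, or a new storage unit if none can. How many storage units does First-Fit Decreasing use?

7 storage units

Sorted descending: 31, 31, 30, 30, 29, 28, 27, 27, 26, 26, 26, 25, 25.
Put 31 ft³ in storage unit 1; 44 ft³ remain.
Put 31 ft³ in storage unit 1; 13 ft³ remain.
Put 30 ft³ in storage unit 2; 45 ft³ remain.
Put 30 ft³ in storage unit 2; 15 ft³ remain.
Put 29 ft³ in storage unit 3; 46 ft³ remain.
Put 28 ft³ in storage unit 3; 18 ft³ remain.
Put 27 ft³ in storage unit 4; 48 ft³ remain.
Put 27 ft³ in storage unit 4; 21 ft³ remain.
Put 26 ft³ in storage unit 5; 49 ft³ remain.
Put 26 ft³ in storage unit 5; 23 ft³ remain.
Put 26 ft³ in storage unit 6; 49 ft³ remain.
Put 25 ft³ in storage unit 6; 24 ft³ remain.
Put 25 ft³ in storage unit 7; 50 ft³ remain.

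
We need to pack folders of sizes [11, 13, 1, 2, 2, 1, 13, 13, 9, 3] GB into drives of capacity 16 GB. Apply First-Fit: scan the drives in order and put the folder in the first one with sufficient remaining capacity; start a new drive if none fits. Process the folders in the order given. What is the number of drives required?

5 drives

Put 11 GB in drive 1; 5 GB remain.
Put 13 GB in drive 2; 3 GB remain.
Put 1 GB in drive 1; 4 GB remain.
Put 2 GB in drive 1; 2 GB remain.
Put 2 GB in drive 1; 0 GB remain.
Put 1 GB in drive 2; 2 GB remain.
Put 13 GB in drive 3; 3 GB remain.
Put 13 GB in drive 4; 3 GB remain.
Put 9 GB in drive 5; 7 GB remain.
Put 3 GB in drive 3; 0 GB remain.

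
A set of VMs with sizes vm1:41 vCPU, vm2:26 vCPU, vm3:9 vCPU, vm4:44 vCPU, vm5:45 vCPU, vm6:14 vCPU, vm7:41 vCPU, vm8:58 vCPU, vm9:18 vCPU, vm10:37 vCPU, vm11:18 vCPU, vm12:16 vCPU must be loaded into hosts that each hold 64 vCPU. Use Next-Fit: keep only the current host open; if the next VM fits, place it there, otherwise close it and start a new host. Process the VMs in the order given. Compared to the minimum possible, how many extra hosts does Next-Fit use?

Next-Fit: [41] [26,9] [44] [45,14] [41] [58] [18,37] [18,16] → 8 hosts.
Total size 367 vCPU; any packing needs at least ⌈367/64⌉ = 6 hosts.
An optimal packing achieves that bound: [58] [45,18] [44,18] [41,16] [41,14,9] [37,26] → 6 hosts.
Excess: 8 − 6 = 2.

2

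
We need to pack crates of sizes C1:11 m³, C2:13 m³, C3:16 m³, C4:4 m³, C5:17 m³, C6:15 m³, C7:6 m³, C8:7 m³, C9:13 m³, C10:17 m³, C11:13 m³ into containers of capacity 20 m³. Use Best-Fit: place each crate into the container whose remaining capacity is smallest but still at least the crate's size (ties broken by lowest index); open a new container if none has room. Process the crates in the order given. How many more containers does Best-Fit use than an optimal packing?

Best-Fit: [11,7] [13,6] [16,4] [17] [15] [13] [17] [13] → 8 containers.
8 crates exceed 10 m³ (half the capacity), and no two of those can share a container, so at least 8 containers are needed.
So 8 is already optimal.

0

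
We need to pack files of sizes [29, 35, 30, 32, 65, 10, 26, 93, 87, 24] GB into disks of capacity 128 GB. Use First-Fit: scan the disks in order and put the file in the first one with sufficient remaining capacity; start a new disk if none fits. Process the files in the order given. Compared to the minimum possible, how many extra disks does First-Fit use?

0

First-Fit: [29,35,30,32] [65,10,26,24] [93] [87] → 4 disks.
Total size 431 GB; any packing needs at least ⌈431/128⌉ = 4 disks.
So 4 is already optimal.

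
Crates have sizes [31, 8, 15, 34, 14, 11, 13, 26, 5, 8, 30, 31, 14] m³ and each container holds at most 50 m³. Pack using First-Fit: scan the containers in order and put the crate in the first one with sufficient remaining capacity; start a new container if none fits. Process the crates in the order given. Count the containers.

6

Put 31 m³ in container 1; 19 m³ remain.
Put 8 m³ in container 1; 11 m³ remain.
Put 15 m³ in container 2; 35 m³ remain.
Put 34 m³ in container 2; 1 m³ remain.
Put 14 m³ in container 3; 36 m³ remain.
Put 11 m³ in container 1; 0 m³ remain.
Put 13 m³ in container 3; 23 m³ remain.
Put 26 m³ in container 4; 24 m³ remain.
Put 5 m³ in container 3; 18 m³ remain.
Put 8 m³ in container 3; 10 m³ remain.
Put 30 m³ in container 5; 20 m³ remain.
Put 31 m³ in container 6; 19 m³ remain.
Put 14 m³ in container 4; 10 m³ remain.
Final containers: [31,8,11] [15,34] [14,13,5,8] [26,14] [30] [31].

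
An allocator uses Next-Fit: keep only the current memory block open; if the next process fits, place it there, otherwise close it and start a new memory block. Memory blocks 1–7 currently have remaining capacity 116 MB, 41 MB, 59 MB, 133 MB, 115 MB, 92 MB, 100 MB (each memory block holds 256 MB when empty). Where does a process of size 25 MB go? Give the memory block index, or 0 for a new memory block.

Next-Fit only looks at memory block 7, which has 100 MB free.
25 MB fits there.

7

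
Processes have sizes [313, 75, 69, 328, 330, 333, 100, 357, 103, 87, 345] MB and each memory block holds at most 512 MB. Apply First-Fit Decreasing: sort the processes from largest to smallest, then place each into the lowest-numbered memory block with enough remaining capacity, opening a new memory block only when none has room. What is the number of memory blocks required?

6 memory blocks

Sorted descending: 357, 345, 333, 330, 328, 313, 103, 100, 87, 75, 69.
memory block 1: place 357 MB, 155 MB left
memory block 2: place 345 MB, 167 MB left
memory block 3: place 333 MB, 179 MB left
memory block 4: place 330 MB, 182 MB left
memory block 5: place 328 MB, 184 MB left
memory block 6: place 313 MB, 199 MB left
memory block 1: place 103 MB, 52 MB left
memory block 2: place 100 MB, 67 MB left
memory block 3: place 87 MB, 92 MB left
memory block 3: place 75 MB, 17 MB left
memory block 4: place 69 MB, 113 MB left
Final memory blocks: [357,103] [345,100] [333,87,75] [330,69] [328] [313].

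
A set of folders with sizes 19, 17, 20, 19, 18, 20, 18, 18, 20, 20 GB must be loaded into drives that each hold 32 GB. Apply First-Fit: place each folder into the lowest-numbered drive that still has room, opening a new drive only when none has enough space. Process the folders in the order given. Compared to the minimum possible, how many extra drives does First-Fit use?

First-Fit: [19] [17] [20] [19] [18] [20] [18] [18] [20] [20] → 10 drives.
10 folders exceed 16 GB (half the capacity), and no two of those can share a drive, so at least 10 drives are needed.
So 10 is already optimal.

0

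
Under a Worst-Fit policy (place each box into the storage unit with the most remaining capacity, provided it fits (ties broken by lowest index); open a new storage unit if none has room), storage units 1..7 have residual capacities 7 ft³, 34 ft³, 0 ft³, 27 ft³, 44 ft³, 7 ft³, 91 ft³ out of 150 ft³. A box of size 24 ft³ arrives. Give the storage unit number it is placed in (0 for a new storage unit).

7

Storage units with room: storage unit 2 (34 ft³), storage unit 4 (27 ft³), storage unit 5 (44 ft³), storage unit 7 (91 ft³).
Most room is storage unit 7 with 91 ft³ free.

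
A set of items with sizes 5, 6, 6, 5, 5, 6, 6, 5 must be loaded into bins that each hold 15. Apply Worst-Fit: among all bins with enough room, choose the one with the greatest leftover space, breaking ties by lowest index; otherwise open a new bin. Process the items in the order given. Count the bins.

Put 5 in bin 1; 10 remain.
Put 6 in bin 1; 4 remain.
Put 6 in bin 2; 9 remain.
Put 5 in bin 2; 4 remain.
Put 5 in bin 3; 10 remain.
Put 6 in bin 3; 4 remain.
Put 6 in bin 4; 9 remain.
Put 5 in bin 4; 4 remain.

4 bins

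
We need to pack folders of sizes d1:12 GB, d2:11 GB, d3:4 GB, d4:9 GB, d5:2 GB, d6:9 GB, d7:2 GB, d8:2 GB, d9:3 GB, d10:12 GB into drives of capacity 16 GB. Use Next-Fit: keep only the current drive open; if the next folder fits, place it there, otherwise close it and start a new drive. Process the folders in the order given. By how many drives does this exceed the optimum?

Next-Fit: [12] [11,4] [9,2] [9,2,2,3] [12] → 5 drives.
Total size 66 GB; any packing needs at least ⌈66/16⌉ = 5 drives.
So 5 is already optimal.

0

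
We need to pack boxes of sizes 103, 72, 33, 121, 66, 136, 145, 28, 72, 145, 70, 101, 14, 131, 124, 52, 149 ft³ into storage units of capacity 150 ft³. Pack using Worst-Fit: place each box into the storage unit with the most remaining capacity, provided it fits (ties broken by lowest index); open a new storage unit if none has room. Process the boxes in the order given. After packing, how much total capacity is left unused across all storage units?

388

103 ft³ → storage unit 1 (remaining 47 ft³)
72 ft³ → storage unit 2 (remaining 78 ft³)
33 ft³ → storage unit 2 (remaining 45 ft³)
121 ft³ → storage unit 3 (remaining 29 ft³)
66 ft³ → storage unit 4 (remaining 84 ft³)
136 ft³ → storage unit 5 (remaining 14 ft³)
145 ft³ → storage unit 6 (remaining 5 ft³)
28 ft³ → storage unit 4 (remaining 56 ft³)
72 ft³ → storage unit 7 (remaining 78 ft³)
145 ft³ → storage unit 8 (remaining 5 ft³)
70 ft³ → storage unit 7 (remaining 8 ft³)
101 ft³ → storage unit 9 (remaining 49 ft³)
14 ft³ → storage unit 4 (remaining 42 ft³)
131 ft³ → storage unit 10 (remaining 19 ft³)
124 ft³ → storage unit 11 (remaining 26 ft³)
52 ft³ → storage unit 12 (remaining 98 ft³)
149 ft³ → storage unit 13 (remaining 1 ft³)
13 storage units × 150 ft³ = 1950 ft³; used 1562 ft³; unused 388 ft³.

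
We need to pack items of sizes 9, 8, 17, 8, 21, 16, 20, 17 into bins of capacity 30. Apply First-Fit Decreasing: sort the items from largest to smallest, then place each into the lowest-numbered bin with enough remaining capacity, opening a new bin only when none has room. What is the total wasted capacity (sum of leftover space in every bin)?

Sorted descending: 21, 20, 17, 17, 16, 9, 8, 8.
21 → bin 1 (remaining 9)
20 → bin 2 (remaining 10)
17 → bin 3 (remaining 13)
17 → bin 4 (remaining 13)
16 → bin 5 (remaining 14)
9 → bin 1 (remaining 0)
8 → bin 2 (remaining 2)
8 → bin 3 (remaining 5)
5 bins × 30 = 150; used 116; unused 34.

34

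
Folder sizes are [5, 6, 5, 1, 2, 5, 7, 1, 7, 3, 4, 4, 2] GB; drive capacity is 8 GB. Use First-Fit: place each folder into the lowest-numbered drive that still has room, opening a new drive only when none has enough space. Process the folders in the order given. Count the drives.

7

drive 1: place 5 GB, 3 GB left
drive 2: place 6 GB, 2 GB left
drive 3: place 5 GB, 3 GB left
drive 1: place 1 GB, 2 GB left
drive 1: place 2 GB, 0 GB left
drive 4: place 5 GB, 3 GB left
drive 5: place 7 GB, 1 GB left
drive 2: place 1 GB, 1 GB left
drive 6: place 7 GB, 1 GB left
drive 3: place 3 GB, 0 GB left
drive 7: place 4 GB, 4 GB left
drive 7: place 4 GB, 0 GB left
drive 4: place 2 GB, 1 GB left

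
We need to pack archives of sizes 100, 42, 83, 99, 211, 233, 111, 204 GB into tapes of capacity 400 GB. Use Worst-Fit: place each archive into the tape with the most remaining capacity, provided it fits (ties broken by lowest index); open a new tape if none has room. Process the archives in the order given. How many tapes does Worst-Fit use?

4

tape 1: place 100 GB, 300 GB left
tape 1: place 42 GB, 258 GB left
tape 1: place 83 GB, 175 GB left
tape 1: place 99 GB, 76 GB left
tape 2: place 211 GB, 189 GB left
tape 3: place 233 GB, 167 GB left
tape 2: place 111 GB, 78 GB left
tape 4: place 204 GB, 196 GB left
Final tapes: [100,42,83,99] [211,111] [233] [204].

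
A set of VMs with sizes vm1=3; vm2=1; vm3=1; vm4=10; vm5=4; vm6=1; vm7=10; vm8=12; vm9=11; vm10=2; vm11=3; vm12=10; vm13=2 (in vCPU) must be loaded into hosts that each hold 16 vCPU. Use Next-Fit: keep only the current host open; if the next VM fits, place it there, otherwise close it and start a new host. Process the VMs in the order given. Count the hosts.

5

vm1 (3 vCPU) → host 1 (remaining 13 vCPU)
vm2 (1 vCPU) → host 1 (remaining 12 vCPU)
vm3 (1 vCPU) → host 1 (remaining 11 vCPU)
vm4 (10 vCPU) → host 1 (remaining 1 vCPU)
vm5 (4 vCPU) → host 2 (remaining 12 vCPU)
vm6 (1 vCPU) → host 2 (remaining 11 vCPU)
vm7 (10 vCPU) → host 2 (remaining 1 vCPU)
vm8 (12 vCPU) → host 3 (remaining 4 vCPU)
vm9 (11 vCPU) → host 4 (remaining 5 vCPU)
vm10 (2 vCPU) → host 4 (remaining 3 vCPU)
vm11 (3 vCPU) → host 4 (remaining 0 vCPU)
vm12 (10 vCPU) → host 5 (remaining 6 vCPU)
vm13 (2 vCPU) → host 5 (remaining 4 vCPU)
Final hosts: [3,1,1,10] [4,1,10] [12] [11,2,3] [10,2].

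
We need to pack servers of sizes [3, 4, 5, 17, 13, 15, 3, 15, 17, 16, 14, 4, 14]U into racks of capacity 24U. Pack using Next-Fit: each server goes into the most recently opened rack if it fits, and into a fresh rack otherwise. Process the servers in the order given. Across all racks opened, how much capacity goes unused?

76

Put 3U in rack 1; 21U remain.
Put 4U in rack 1; 17U remain.
Put 5U in rack 1; 12U remain.
Put 17U in rack 2; 7U remain.
Put 13U in rack 3; 11U remain.
Put 15U in rack 4; 9U remain.
Put 3U in rack 4; 6U remain.
Put 15U in rack 5; 9U remain.
Put 17U in rack 6; 7U remain.
Put 16U in rack 7; 8U remain.
Put 14U in rack 8; 10U remain.
Put 4U in rack 8; 6U remain.
Put 14U in rack 9; 10U remain.
9 racks × 24U = 216U; used 140U; unused 76U.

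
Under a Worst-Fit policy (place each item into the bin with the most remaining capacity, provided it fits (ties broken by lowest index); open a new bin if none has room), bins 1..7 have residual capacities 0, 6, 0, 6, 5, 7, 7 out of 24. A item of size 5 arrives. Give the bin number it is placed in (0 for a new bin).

6

Bins with room: bin 2 (6), bin 4 (6), bin 5 (5), bin 6 (7), bin 7 (7).
Most room is bin 6 with 7 free.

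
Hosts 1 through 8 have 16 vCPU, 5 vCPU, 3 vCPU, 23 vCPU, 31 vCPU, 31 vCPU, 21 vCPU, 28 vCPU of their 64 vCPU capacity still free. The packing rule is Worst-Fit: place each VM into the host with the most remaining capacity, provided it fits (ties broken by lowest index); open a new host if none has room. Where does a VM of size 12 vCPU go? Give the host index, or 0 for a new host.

5

Hosts with room: host 1 (16 vCPU), host 4 (23 vCPU), host 5 (31 vCPU), host 6 (31 vCPU), host 7 (21 vCPU), host 8 (28 vCPU).
Most room is host 5 with 31 vCPU free.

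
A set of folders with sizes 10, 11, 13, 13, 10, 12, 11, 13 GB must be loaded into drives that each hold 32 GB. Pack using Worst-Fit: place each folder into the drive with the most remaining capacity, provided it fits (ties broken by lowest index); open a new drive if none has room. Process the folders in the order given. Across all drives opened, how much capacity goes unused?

Put 10 GB in drive 1; 22 GB remain.
Put 11 GB in drive 1; 11 GB remain.
Put 13 GB in drive 2; 19 GB remain.
Put 13 GB in drive 2; 6 GB remain.
Put 10 GB in drive 1; 1 GB remain.
Put 12 GB in drive 3; 20 GB remain.
Put 11 GB in drive 3; 9 GB remain.
Put 13 GB in drive 4; 19 GB remain.
4 drives × 32 GB = 128 GB; used 93 GB; unused 35 GB.

35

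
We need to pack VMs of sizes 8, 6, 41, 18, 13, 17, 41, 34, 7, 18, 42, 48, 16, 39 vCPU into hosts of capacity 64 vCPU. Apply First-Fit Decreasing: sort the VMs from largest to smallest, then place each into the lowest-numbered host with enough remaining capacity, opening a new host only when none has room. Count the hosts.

Sorted descending: 48, 42, 41, 41, 39, 34, 18, 18, 17, 16, 13, 8, 7, 6.
Put 48 vCPU in host 1; 16 vCPU remain.
Put 42 vCPU in host 2; 22 vCPU remain.
Put 41 vCPU in host 3; 23 vCPU remain.
Put 41 vCPU in host 4; 23 vCPU remain.
Put 39 vCPU in host 5; 25 vCPU remain.
Put 34 vCPU in host 6; 30 vCPU remain.
Put 18 vCPU in host 2; 4 vCPU remain.
Put 18 vCPU in host 3; 5 vCPU remain.
Put 17 vCPU in host 4; 6 vCPU remain.
Put 16 vCPU in host 1; 0 vCPU remain.
Put 13 vCPU in host 5; 12 vCPU remain.
Put 8 vCPU in host 5; 4 vCPU remain.
Put 7 vCPU in host 6; 23 vCPU remain.
Put 6 vCPU in host 4; 0 vCPU remain.

6 hosts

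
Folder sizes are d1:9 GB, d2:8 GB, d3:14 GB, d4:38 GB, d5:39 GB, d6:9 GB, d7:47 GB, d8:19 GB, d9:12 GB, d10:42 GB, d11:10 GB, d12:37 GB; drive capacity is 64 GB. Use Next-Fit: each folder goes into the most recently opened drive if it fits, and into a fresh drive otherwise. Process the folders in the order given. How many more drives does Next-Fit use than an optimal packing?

Next-Fit: [9,8,14] [38] [39,9] [47] [19,12] [42,10] [37] → 7 drives.
Total size 284 GB; any packing needs at least ⌈284/64⌉ = 5 drives.
An optimal packing achieves that bound: [47,14] [42,19] [39,12,10] [38,9,9,8] [37] → 5 drives.
Excess: 7 − 5 = 2.

2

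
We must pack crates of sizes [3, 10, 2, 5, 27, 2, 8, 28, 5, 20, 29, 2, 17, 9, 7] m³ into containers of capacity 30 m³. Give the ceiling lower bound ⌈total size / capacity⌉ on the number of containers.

Total size = 3 + 10 + 2 + 5 + 27 + 2 + 8 + 28 + 5 + 20 + 29 + 2 + 17 + 9 + 7 = 174 m³.
⌈174 / 30⌉ = 6.

6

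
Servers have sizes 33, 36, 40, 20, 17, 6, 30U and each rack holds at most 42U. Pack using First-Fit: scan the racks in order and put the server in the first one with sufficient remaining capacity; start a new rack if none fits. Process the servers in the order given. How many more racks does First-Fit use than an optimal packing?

0

First-Fit: [33,6] [36] [40] [20,17] [30] → 5 racks.
Total size 182U; any packing needs at least ⌈182/42⌉ = 5 racks.
So 5 is already optimal.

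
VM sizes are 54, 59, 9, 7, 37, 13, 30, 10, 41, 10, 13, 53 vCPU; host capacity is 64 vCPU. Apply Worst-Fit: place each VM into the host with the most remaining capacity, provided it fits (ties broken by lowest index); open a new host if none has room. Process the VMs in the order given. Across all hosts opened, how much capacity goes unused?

host 1: place 54 vCPU, 10 vCPU left
host 2: place 59 vCPU, 5 vCPU left
host 1: place 9 vCPU, 1 vCPU left
host 3: place 7 vCPU, 57 vCPU left
host 3: place 37 vCPU, 20 vCPU left
host 3: place 13 vCPU, 7 vCPU left
host 4: place 30 vCPU, 34 vCPU left
host 4: place 10 vCPU, 24 vCPU left
host 5: place 41 vCPU, 23 vCPU left
host 4: place 10 vCPU, 14 vCPU left
host 5: place 13 vCPU, 10 vCPU left
host 6: place 53 vCPU, 11 vCPU left
6 hosts × 64 vCPU = 384 vCPU; used 336 vCPU; unused 48 vCPU.

48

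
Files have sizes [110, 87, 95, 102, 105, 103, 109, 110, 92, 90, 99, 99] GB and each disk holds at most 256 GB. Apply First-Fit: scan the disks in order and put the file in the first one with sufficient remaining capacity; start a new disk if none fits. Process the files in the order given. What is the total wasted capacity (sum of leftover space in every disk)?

110 GB → disk 1 (remaining 146 GB)
87 GB → disk 1 (remaining 59 GB)
95 GB → disk 2 (remaining 161 GB)
102 GB → disk 2 (remaining 59 GB)
105 GB → disk 3 (remaining 151 GB)
103 GB → disk 3 (remaining 48 GB)
109 GB → disk 4 (remaining 147 GB)
110 GB → disk 4 (remaining 37 GB)
92 GB → disk 5 (remaining 164 GB)
90 GB → disk 5 (remaining 74 GB)
99 GB → disk 6 (remaining 157 GB)
99 GB → disk 6 (remaining 58 GB)
6 disks × 256 GB = 1536 GB; used 1201 GB; unused 335 GB.

335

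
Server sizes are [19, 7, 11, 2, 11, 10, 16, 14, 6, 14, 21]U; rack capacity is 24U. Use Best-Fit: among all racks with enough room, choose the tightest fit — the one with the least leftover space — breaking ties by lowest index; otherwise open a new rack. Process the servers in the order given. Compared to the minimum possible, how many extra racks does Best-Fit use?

Best-Fit: [19,2] [7,11,6] [11,10] [16] [14] [14] [21] → 7 racks.
Total size 131U; any packing needs at least ⌈131/24⌉ = 6 racks.
An optimal packing achieves that bound: [21,2] [19] [16,7] [14,10] [14,6] [11,11] → 6 racks.
Excess: 7 − 6 = 1.

1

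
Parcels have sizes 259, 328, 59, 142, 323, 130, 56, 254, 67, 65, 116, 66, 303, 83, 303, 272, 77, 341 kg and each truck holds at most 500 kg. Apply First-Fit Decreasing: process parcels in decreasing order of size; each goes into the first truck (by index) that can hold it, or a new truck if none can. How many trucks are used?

Sorted descending: 341, 328, 323, 303, 303, 272, 259, 254, 142, 130, 116, 83, 77, 67, 66, 65, 59, 56.
Put 341 kg in truck 1; 159 kg remain.
Put 328 kg in truck 2; 172 kg remain.
Put 323 kg in truck 3; 177 kg remain.
Put 303 kg in truck 4; 197 kg remain.
Put 303 kg in truck 5; 197 kg remain.
Put 272 kg in truck 6; 228 kg remain.
Put 259 kg in truck 7; 241 kg remain.
Put 254 kg in truck 8; 246 kg remain.
Put 142 kg in truck 1; 17 kg remain.
Put 130 kg in truck 2; 42 kg remain.
Put 116 kg in truck 3; 61 kg remain.
Put 83 kg in truck 4; 114 kg remain.
Put 77 kg in truck 4; 37 kg remain.
Put 67 kg in truck 5; 130 kg remain.
Put 66 kg in truck 5; 64 kg remain.
Put 65 kg in truck 6; 163 kg remain.
Put 59 kg in truck 3; 2 kg remain.
Put 56 kg in truck 5; 8 kg remain.

8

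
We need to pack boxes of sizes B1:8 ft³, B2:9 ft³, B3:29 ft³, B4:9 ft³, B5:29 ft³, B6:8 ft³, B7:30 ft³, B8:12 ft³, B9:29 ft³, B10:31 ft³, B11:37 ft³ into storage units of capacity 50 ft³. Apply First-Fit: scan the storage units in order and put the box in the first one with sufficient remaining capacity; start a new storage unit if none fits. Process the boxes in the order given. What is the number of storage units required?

6 storage units

storage unit 1: place B1 (8 ft³), 42 ft³ left
storage unit 1: place B2 (9 ft³), 33 ft³ left
storage unit 1: place B3 (29 ft³), 4 ft³ left
storage unit 2: place B4 (9 ft³), 41 ft³ left
storage unit 2: place B5 (29 ft³), 12 ft³ left
storage unit 2: place B6 (8 ft³), 4 ft³ left
storage unit 3: place B7 (30 ft³), 20 ft³ left
storage unit 3: place B8 (12 ft³), 8 ft³ left
storage unit 4: place B9 (29 ft³), 21 ft³ left
storage unit 5: place B10 (31 ft³), 19 ft³ left
storage unit 6: place B11 (37 ft³), 13 ft³ left
Final storage units: [8,9,29] [9,29,8] [30,12] [29] [31] [37].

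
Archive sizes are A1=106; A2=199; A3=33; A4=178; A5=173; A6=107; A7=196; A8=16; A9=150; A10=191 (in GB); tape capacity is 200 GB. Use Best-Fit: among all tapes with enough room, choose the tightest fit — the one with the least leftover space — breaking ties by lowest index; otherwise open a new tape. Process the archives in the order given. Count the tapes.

Put A1 (106 GB) in tape 1; 94 GB remain.
Put A2 (199 GB) in tape 2; 1 GB remain.
Put A3 (33 GB) in tape 1; 61 GB remain.
Put A4 (178 GB) in tape 3; 22 GB remain.
Put A5 (173 GB) in tape 4; 27 GB remain.
Put A6 (107 GB) in tape 5; 93 GB remain.
Put A7 (196 GB) in tape 6; 4 GB remain.
Put A8 (16 GB) in tape 3; 6 GB remain.
Put A9 (150 GB) in tape 7; 50 GB remain.
Put A10 (191 GB) in tape 8; 9 GB remain.
Final tapes: [106,33] [199] [178,16] [173] [107] [196] [150] [191].

8 tapes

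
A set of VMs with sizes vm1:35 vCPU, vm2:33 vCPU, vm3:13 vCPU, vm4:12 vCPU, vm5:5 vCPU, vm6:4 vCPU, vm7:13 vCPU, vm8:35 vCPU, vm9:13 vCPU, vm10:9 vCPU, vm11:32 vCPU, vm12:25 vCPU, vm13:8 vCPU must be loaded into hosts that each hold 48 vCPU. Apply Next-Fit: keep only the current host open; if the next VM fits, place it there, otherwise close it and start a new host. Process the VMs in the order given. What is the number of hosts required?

vm1 (35 vCPU) → host 1 (remaining 13 vCPU)
vm2 (33 vCPU) → host 2 (remaining 15 vCPU)
vm3 (13 vCPU) → host 2 (remaining 2 vCPU)
vm4 (12 vCPU) → host 3 (remaining 36 vCPU)
vm5 (5 vCPU) → host 3 (remaining 31 vCPU)
vm6 (4 vCPU) → host 3 (remaining 27 vCPU)
vm7 (13 vCPU) → host 3 (remaining 14 vCPU)
vm8 (35 vCPU) → host 4 (remaining 13 vCPU)
vm9 (13 vCPU) → host 4 (remaining 0 vCPU)
vm10 (9 vCPU) → host 5 (remaining 39 vCPU)
vm11 (32 vCPU) → host 5 (remaining 7 vCPU)
vm12 (25 vCPU) → host 6 (remaining 23 vCPU)
vm13 (8 vCPU) → host 6 (remaining 15 vCPU)

6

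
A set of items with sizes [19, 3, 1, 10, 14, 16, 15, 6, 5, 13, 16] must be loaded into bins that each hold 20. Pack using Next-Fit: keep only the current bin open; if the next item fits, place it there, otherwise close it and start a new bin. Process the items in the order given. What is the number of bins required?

8

bin 1: place 19, 1 left
bin 2: place 3, 17 left
bin 2: place 1, 16 left
bin 2: place 10, 6 left
bin 3: place 14, 6 left
bin 4: place 16, 4 left
bin 5: place 15, 5 left
bin 6: place 6, 14 left
bin 6: place 5, 9 left
bin 7: place 13, 7 left
bin 8: place 16, 4 left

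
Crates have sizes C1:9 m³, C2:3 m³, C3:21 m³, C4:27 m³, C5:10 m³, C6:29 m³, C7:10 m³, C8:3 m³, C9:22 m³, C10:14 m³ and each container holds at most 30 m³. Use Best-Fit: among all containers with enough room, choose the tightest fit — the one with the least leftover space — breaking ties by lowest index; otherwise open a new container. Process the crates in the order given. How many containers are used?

container 1: place C1 (9 m³), 21 m³ left
container 1: place C2 (3 m³), 18 m³ left
container 2: place C3 (21 m³), 9 m³ left
container 3: place C4 (27 m³), 3 m³ left
container 1: place C5 (10 m³), 8 m³ left
container 4: place C6 (29 m³), 1 m³ left
container 5: place C7 (10 m³), 20 m³ left
container 3: place C8 (3 m³), 0 m³ left
container 6: place C9 (22 m³), 8 m³ left
container 5: place C10 (14 m³), 6 m³ left

6 containers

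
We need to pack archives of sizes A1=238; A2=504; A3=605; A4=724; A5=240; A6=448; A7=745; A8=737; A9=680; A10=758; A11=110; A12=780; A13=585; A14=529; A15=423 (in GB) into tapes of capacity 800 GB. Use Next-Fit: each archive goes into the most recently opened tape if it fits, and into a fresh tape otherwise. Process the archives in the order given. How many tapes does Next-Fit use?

Put A1 (238 GB) in tape 1; 562 GB remain.
Put A2 (504 GB) in tape 1; 58 GB remain.
Put A3 (605 GB) in tape 2; 195 GB remain.
Put A4 (724 GB) in tape 3; 76 GB remain.
Put A5 (240 GB) in tape 4; 560 GB remain.
Put A6 (448 GB) in tape 4; 112 GB remain.
Put A7 (745 GB) in tape 5; 55 GB remain.
Put A8 (737 GB) in tape 6; 63 GB remain.
Put A9 (680 GB) in tape 7; 120 GB remain.
Put A10 (758 GB) in tape 8; 42 GB remain.
Put A11 (110 GB) in tape 9; 690 GB remain.
Put A12 (780 GB) in tape 10; 20 GB remain.
Put A13 (585 GB) in tape 11; 215 GB remain.
Put A14 (529 GB) in tape 12; 271 GB remain.
Put A15 (423 GB) in tape 13; 377 GB remain.

13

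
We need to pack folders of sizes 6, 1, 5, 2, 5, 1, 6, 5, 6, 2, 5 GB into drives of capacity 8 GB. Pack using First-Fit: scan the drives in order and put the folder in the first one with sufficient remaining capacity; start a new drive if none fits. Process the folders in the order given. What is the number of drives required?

7

6 GB → drive 1 (remaining 2 GB)
1 GB → drive 1 (remaining 1 GB)
5 GB → drive 2 (remaining 3 GB)
2 GB → drive 2 (remaining 1 GB)
5 GB → drive 3 (remaining 3 GB)
1 GB → drive 1 (remaining 0 GB)
6 GB → drive 4 (remaining 2 GB)
5 GB → drive 5 (remaining 3 GB)
6 GB → drive 6 (remaining 2 GB)
2 GB → drive 3 (remaining 1 GB)
5 GB → drive 7 (remaining 3 GB)
Final drives: [6,1,1] [5,2] [5,2] [6] [5] [6] [5].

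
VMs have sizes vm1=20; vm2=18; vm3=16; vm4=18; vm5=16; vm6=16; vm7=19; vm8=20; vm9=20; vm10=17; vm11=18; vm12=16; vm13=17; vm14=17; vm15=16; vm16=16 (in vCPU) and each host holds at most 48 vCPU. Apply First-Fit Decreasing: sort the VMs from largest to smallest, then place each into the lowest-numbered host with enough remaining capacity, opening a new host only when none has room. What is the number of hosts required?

Sorted descending: 20, 20, 20, 19, 18, 18, 18, 17, 17, 17, 16, 16, 16, 16, 16, 16.
Put 20 vCPU in host 1; 28 vCPU remain.
Put 20 vCPU in host 1; 8 vCPU remain.
Put 20 vCPU in host 2; 28 vCPU remain.
Put 19 vCPU in host 2; 9 vCPU remain.
Put 18 vCPU in host 3; 30 vCPU remain.
Put 18 vCPU in host 3; 12 vCPU remain.
Put 18 vCPU in host 4; 30 vCPU remain.
Put 17 vCPU in host 4; 13 vCPU remain.
Put 17 vCPU in host 5; 31 vCPU remain.
Put 17 vCPU in host 5; 14 vCPU remain.
Put 16 vCPU in host 6; 32 vCPU remain.
Put 16 vCPU in host 6; 16 vCPU remain.
Put 16 vCPU in host 6; 0 vCPU remain.
Put 16 vCPU in host 7; 32 vCPU remain.
Put 16 vCPU in host 7; 16 vCPU remain.
Put 16 vCPU in host 7; 0 vCPU remain.
Final hosts: [20,20] [20,19] [18,18] [18,17] [17,17] [16,16,16] [16,16,16].

7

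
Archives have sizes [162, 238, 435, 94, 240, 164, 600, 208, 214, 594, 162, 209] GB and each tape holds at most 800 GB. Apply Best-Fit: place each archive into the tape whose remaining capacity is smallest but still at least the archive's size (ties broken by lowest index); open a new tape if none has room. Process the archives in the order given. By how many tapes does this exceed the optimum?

0

Best-Fit: [162,238,164,208] [435,94,240] [600,162] [214,209] [594] → 5 tapes.
Total size 3320 GB; any packing needs at least ⌈3320/800⌉ = 5 tapes.
So 5 is already optimal.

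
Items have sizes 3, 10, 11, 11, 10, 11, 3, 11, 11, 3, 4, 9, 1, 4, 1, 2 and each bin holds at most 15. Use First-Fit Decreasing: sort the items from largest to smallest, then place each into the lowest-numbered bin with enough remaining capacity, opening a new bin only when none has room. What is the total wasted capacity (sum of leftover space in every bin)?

15

Sorted descending: 11, 11, 11, 11, 11, 10, 10, 9, 4, 4, 3, 3, 3, 2, 1, 1.
11 → bin 1 (remaining 4)
11 → bin 2 (remaining 4)
11 → bin 3 (remaining 4)
11 → bin 4 (remaining 4)
11 → bin 5 (remaining 4)
10 → bin 6 (remaining 5)
10 → bin 7 (remaining 5)
9 → bin 8 (remaining 6)
4 → bin 1 (remaining 0)
4 → bin 2 (remaining 0)
3 → bin 3 (remaining 1)
3 → bin 4 (remaining 1)
3 → bin 5 (remaining 1)
2 → bin 6 (remaining 3)
1 → bin 3 (remaining 0)
1 → bin 4 (remaining 0)
8 bins × 15 = 120; used 105; unused 15.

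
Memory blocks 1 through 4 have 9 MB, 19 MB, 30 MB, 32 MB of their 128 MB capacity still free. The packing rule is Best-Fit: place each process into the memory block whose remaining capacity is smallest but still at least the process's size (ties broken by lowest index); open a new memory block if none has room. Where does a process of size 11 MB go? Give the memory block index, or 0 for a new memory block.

Memory blocks with room: memory block 2 (19 MB), memory block 3 (30 MB), memory block 4 (32 MB).
Tightest fit is memory block 2 with 19 MB free.

2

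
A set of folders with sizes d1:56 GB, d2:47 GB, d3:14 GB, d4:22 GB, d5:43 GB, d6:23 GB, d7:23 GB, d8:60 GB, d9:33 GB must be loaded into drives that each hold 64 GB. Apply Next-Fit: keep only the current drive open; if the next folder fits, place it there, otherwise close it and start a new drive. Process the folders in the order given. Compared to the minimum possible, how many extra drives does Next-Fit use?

Next-Fit: [56] [47,14] [22] [43] [23,23] [60] [33] → 7 drives.
Total size 321 GB; any packing needs at least ⌈321/64⌉ = 6 drives.
An optimal packing achieves that bound: [60] [56] [47,14] [43] [33,23] [23,22] → 6 drives.
Excess: 7 − 6 = 1.

1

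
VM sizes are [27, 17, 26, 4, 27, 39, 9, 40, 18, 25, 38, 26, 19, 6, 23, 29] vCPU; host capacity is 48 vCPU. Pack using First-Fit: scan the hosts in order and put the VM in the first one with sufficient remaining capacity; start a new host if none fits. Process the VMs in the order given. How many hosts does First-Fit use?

27 vCPU → host 1 (remaining 21 vCPU)
17 vCPU → host 1 (remaining 4 vCPU)
26 vCPU → host 2 (remaining 22 vCPU)
4 vCPU → host 1 (remaining 0 vCPU)
27 vCPU → host 3 (remaining 21 vCPU)
39 vCPU → host 4 (remaining 9 vCPU)
9 vCPU → host 2 (remaining 13 vCPU)
40 vCPU → host 5 (remaining 8 vCPU)
18 vCPU → host 3 (remaining 3 vCPU)
25 vCPU → host 6 (remaining 23 vCPU)
38 vCPU → host 7 (remaining 10 vCPU)
26 vCPU → host 8 (remaining 22 vCPU)
19 vCPU → host 6 (remaining 4 vCPU)
6 vCPU → host 2 (remaining 7 vCPU)
23 vCPU → host 9 (remaining 25 vCPU)
29 vCPU → host 10 (remaining 19 vCPU)
Final hosts: [27,17,4] [26,9,6] [27,18] [39] [40] [25,19] [38] [26] [23] [29].

10 hosts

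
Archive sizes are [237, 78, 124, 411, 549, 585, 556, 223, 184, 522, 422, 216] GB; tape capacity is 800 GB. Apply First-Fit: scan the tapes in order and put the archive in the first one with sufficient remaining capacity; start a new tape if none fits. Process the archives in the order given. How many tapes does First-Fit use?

tape 1: place 237 GB, 563 GB left
tape 1: place 78 GB, 485 GB left
tape 1: place 124 GB, 361 GB left
tape 2: place 411 GB, 389 GB left
tape 3: place 549 GB, 251 GB left
tape 4: place 585 GB, 215 GB left
tape 5: place 556 GB, 244 GB left
tape 1: place 223 GB, 138 GB left
tape 2: place 184 GB, 205 GB left
tape 6: place 522 GB, 278 GB left
tape 7: place 422 GB, 378 GB left
tape 3: place 216 GB, 35 GB left

7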